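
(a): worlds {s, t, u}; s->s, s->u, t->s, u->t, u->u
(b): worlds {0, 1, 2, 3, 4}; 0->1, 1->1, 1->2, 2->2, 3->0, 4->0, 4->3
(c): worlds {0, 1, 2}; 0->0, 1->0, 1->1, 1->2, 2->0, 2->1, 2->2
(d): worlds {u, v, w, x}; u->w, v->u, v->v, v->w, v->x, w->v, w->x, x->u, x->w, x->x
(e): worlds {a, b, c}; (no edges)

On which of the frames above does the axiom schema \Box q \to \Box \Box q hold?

(c), (e)

Frame correspondent (Sahlqvist): \forall x \forall y \forall z (Rxy \wedge Ryz \to Rxz) — i.e. transitivity.
(a): fails — Rut and Rts but not Rus.
(b): fails — R01 and R12 but not R02.
(c): satisfies the condition.
(d): fails — Rxw and Rwv but not Rxv.
(e): satisfies the condition.
Valid on: (c), (e).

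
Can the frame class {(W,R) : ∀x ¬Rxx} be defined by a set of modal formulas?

Any modally definable frame class is closed under surjective bounded morphisms.
The 2-cycle (worlds a,b with a→b→a) is irreflexive, and the map sending every world to a single reflexive point • is a surjective bounded morphism (forth: every edge maps to (•,•); back: every world has a successor). So any modal formula valid on the 2-cycle is also valid on the reflexive point, which is not irreflexive.
So no modal formula (or set of formulas) defines exactly the irreflexive frames.

Not modally definable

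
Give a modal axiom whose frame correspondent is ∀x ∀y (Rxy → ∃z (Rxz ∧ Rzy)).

The condition is density. The C4 schema □□s → □s defines it.
Suppose □□s→□s is valid. Take Rxy and set V(s)={w : xR²w}. Then □□s at x, so □s at x, so s at y, i.e. ∃z(Rxz∧Rzy).

□□s → □s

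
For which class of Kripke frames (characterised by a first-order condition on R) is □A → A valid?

Suppose □A→A is valid. At any x set V(A)={w : Rxw}. Then □A holds at x, so A holds at x, i.e. Rxx.
Conversely, on a frame with reflexivity the schema holds at every world under every valuation.
Frame condition: ∀x Rxx.

reflexivity: ∀x Rxx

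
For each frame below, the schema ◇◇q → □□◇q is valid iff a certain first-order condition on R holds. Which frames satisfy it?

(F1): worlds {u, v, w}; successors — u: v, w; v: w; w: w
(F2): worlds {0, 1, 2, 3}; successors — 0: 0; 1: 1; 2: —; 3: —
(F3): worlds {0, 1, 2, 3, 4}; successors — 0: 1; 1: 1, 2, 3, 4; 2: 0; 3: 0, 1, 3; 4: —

The schema corresponds to a generalized confluence (Geach) condition: ∀x ∀y ∀z ((xR²y ∧ xR²z) → ∃w (y = w ∧ zRw)).
(F1): holds.
(F2): holds.
(F3): fails — 0R²1, 0R²2 but no w with 1=w and 2Rw.
Valid on: (F1), (F2).

(F1), (F2)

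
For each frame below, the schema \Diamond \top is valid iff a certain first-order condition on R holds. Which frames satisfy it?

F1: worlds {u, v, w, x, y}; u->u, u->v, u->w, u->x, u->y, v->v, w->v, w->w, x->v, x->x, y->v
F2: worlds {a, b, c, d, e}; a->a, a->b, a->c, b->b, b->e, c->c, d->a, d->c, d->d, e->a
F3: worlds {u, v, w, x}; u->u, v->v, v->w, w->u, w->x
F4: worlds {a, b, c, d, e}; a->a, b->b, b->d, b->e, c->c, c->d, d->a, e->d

Frame correspondent (Sahlqvist): \forall x \exists y Rxy — i.e. seriality.
F1: condition met.
F2: condition met.
F3: fails — world x has no successor.
F4: condition met.
Valid on: F1, F2, F4.

F1, F2, F4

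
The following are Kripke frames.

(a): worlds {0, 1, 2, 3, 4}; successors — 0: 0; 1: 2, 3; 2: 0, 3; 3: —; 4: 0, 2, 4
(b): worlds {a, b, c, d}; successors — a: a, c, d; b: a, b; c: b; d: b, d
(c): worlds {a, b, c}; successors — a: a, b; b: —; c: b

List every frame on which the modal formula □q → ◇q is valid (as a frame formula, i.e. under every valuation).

This is the axiom for seriality; its first-order frame correspondent is ∀x ∃y Rxy.
(a): fails — world 3 has no successor.
(b): condition met.
(c): fails — world b has no successor.

(b)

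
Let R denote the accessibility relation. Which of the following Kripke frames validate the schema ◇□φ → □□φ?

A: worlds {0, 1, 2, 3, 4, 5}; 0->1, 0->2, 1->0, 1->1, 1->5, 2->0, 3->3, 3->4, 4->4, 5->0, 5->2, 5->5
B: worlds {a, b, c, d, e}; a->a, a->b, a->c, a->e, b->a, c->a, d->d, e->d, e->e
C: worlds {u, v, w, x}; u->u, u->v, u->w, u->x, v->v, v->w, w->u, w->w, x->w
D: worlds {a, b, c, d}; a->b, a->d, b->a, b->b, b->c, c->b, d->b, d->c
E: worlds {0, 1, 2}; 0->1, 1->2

The schema corresponds to a generalized confluence (Geach) condition: ∀x ∀y ∀z ((xRy ∧ xR²z) → ∃w (yRw ∧ z = w)).
A: fails — 0R2, 0R²1 but no w with 2Rw and 1=w.
B: fails — aRa, aR²d but no w with aRw and d=w.
C: fails — uRv, uR²u but no t with vRt and u=t.
D: fails — aRd, aR²a but no w with dRw and a=w.
E: ✓.

E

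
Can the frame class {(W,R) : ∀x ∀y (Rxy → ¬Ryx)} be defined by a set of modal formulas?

Modal frame validity is preserved under surjective bounded morphisms.
The 3-cycle (worlds 0,1,2 with 0→1→2→0) is asymmetric. Mapping every world to a single reflexive point • is a surjective bounded morphism, and the reflexive point is not asymmetric (R•• but asymmetry requires ¬R••).
So the class is not modally definable.

No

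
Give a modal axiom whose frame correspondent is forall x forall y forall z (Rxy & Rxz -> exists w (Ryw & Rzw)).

◇□s → □◇s

The condition is convergence. The .2 schema ◇□s → □◇s defines it.
Suppose ◇□s→□◇s is valid. Take Rxy, Rxz and set V(s)={w : Ryw}. Then □s at y so ◇□s at x, so □◇s at x, so ◇s at z, giving w with Rzw and Ryw.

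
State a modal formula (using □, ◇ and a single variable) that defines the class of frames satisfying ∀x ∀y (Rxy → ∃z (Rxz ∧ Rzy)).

□□r → □r

A defining formula is □□r → □r (the C4 axiom).
Suppose □□r→□r is valid. Take Rxy and set V(r)={w : xR²w}. Then □□r at x, so □r at x, so r at y, i.e. ∃z(Rxz∧Rzy).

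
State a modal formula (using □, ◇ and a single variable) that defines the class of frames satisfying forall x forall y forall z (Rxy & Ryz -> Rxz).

A defining formula is □s → □□s (the 4 axiom).

□s → □□s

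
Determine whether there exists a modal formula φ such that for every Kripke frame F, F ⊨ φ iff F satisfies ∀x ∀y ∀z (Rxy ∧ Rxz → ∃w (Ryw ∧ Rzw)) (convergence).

The condition is convergence. A defining modal formula is ◇□r → □◇r.
Suppose ◇□r→□◇r is valid. Take Rxy, Rxz and set V(r)={w : Ryw}. Then □r at y so ◇□r at x, so □◇r at x, so ◇r at z, giving w with Rzw and Ryw.

Definable; ◇□r → □◇r defines it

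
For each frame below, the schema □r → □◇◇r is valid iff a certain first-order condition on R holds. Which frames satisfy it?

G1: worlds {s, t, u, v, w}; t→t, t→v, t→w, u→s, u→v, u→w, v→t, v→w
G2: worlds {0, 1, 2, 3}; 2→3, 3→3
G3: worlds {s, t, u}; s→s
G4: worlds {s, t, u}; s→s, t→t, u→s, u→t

G2, G3, G4

Frame correspondent (Sahlqvist): ∀x ∀z (xRz → ∃w (xRw ∧ zR²w)) — i.e. a generalized confluence (Geach) condition.
G1: fails — tRw but no w* with tRw* and wR²w*.
G2: holds.
G3: holds.
G4: holds.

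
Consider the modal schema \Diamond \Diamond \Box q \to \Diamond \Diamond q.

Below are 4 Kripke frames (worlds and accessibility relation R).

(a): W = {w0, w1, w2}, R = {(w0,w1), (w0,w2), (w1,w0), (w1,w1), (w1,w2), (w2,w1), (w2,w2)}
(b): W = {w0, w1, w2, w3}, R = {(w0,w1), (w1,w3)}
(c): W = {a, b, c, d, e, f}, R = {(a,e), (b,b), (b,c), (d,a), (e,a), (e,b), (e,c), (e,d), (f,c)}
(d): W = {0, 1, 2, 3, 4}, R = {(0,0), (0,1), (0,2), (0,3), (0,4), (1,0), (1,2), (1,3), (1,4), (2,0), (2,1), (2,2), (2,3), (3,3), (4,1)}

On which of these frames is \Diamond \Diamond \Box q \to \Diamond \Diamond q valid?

(a)

The schema corresponds to a generalized confluence (Geach) condition: \forall x \forall y (x R^2 y \to \exists w (yRw \wedge x R^2 w)).
(a): condition met.
(b): fails — w0R²w3 but no w with w3Rw and w0R²w.
(c): fails — aR²a but no w with aRw and aR²w.
(d): fails — 4R²4 but no w with 4Rw and 4R²w.
Valid on: (a).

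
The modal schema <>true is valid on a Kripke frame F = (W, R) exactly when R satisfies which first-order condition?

◇⊤ holds at w iff w has a successor, so frame-validity of ◇⊤ is exactly seriality. Equivalently via □A → ◇A:
Suppose □A→◇A is valid. At any x set V(A)=W. Then □A at x, so ◇A at x, so x has a successor.

seriality: forall x exists y Rxy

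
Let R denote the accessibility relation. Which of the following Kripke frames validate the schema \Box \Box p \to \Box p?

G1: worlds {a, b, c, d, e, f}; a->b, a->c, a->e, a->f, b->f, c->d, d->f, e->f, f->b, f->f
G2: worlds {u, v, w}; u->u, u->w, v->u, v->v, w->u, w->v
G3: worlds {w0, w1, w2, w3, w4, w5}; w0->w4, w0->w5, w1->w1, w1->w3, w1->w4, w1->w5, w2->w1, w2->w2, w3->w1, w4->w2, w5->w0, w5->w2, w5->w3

The schema corresponds to density: \forall x \forall y (Rxy \to \exists z (Rxz \wedge Rzy)).
G1: fails — Rcd but no z with Rcz and Rzd.
G2: condition met.
G3: fails — Rw0w4 but no z with Rw0z and Rzw4.
Valid on: G2.

G2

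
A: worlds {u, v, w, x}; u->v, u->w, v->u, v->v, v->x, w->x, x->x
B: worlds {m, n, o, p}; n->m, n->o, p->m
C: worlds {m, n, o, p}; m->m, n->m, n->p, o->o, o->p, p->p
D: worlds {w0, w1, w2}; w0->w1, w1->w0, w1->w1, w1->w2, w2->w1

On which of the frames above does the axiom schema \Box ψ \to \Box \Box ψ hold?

B, C

The schema corresponds to transitivity: \forall x \forall y \forall z (Rxy \wedge Ryz \to Rxz).
A: fails — Ruv and Rvu but not Ruu.
B: ✓.
C: ✓.
D: fails — Rw0w1 and Rw1w2 but not Rw0w2.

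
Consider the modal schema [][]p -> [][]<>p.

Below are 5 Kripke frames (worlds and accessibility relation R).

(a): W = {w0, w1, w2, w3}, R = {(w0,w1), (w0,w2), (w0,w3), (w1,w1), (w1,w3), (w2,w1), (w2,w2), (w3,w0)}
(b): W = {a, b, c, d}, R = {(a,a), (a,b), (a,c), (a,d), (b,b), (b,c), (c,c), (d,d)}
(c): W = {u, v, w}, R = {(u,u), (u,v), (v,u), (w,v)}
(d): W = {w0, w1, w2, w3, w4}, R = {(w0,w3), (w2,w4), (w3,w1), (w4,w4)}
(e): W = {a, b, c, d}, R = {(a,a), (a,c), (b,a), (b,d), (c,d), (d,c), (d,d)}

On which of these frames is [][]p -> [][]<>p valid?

This is the axiom for a generalized confluence (Geach) condition; its first-order frame correspondent is forall x forall z (x R^2 z -> exists w (x R^2 w & zRw)).
(a): fails — w2R²w3 but no w with w2R²w and w3Rw.
(b): holds.
(c): holds.
(d): fails — w0R²w1 but no w with w0R²w and w1Rw.
(e): holds.
Valid on: (b), (c), (e).

(b), (c), (e)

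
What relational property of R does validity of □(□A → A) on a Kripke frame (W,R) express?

This schema is the T□ axiom.
It corresponds to shift-reflexivity: ∀x ∀y (Rxy → Ryy).

Shift-reflexivity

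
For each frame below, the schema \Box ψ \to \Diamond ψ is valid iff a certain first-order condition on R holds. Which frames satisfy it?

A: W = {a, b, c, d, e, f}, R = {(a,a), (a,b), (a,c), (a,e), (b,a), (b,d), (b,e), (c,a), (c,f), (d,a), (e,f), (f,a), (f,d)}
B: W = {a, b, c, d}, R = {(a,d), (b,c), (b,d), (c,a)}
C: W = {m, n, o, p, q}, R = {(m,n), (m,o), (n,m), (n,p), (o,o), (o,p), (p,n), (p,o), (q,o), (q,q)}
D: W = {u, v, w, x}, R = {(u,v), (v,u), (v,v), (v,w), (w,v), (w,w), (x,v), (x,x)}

Frame correspondent (Sahlqvist): \forall x \exists y Rxy — i.e. seriality.
A: ✓.
B: fails — world d has no successor.
C: ✓.
D: ✓.
Valid on: A, C, D.

A, C, D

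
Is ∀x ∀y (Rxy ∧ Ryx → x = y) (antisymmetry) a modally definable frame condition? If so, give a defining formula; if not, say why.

Not definable by any modal formula

If a class were modally definable it would be closed under surjective bounded morphisms (Goldblatt–Thomason).
The 4-cycle (worlds s,t,u,v with s→t→u→v→s) is antisymmetric. Sending even-indexed worlds to a and odd-indexed worlds to b is a surjective bounded morphism onto the two-world frame with a↔b, which is not antisymmetric.
So no modal formula (or set of formulas) defines exactly the antisymmetric frames.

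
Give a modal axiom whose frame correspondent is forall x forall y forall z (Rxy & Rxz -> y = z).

This is partial functionality; the standard corresponding axiom is CD: ◇s → □s.

◇s → □s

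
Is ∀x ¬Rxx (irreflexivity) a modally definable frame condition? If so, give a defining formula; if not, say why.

Not definable by any modal formula

If a class were modally definable it would be closed under surjective bounded morphisms (Goldblatt–Thomason).
The 2-cycle (worlds w0,w1 with w0→w1→w0) is irreflexive, and the map sending every world to a single reflexive point • is a surjective bounded morphism (forth: every edge maps to (•,•); back: every world has a successor). So any modal formula valid on the 2-cycle is also valid on the reflexive point, which is not irreflexive.
So no modal formula (or set of formulas) defines exactly the irreflexive frames.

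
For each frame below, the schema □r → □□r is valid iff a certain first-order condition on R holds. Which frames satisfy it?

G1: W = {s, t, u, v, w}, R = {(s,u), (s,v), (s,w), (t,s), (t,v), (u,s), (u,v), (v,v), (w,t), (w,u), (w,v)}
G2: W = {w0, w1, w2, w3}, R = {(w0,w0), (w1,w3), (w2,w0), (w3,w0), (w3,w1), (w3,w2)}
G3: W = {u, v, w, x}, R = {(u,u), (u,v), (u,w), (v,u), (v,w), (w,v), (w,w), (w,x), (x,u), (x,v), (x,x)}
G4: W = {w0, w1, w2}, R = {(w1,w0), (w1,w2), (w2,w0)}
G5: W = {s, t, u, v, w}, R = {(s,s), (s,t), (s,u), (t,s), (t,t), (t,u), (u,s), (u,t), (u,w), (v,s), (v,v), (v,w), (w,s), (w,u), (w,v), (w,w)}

G4

The schema corresponds to transitivity: ∀x ∀y ∀z (Rxy ∧ Ryz → Rxz).
G1: fails — Rwt and Rts but not Rws.
G2: fails — Rw3w1 and Rw1w3 but not Rw3w3.
G3: fails — Ruw and Rwx but not Rux.
G4: holds.
G5: fails — Ruw and Rwu but not Ruu.
Valid on: G4.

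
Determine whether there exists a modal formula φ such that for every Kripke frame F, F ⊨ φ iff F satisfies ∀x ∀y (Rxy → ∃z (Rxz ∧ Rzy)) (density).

Definable; □□p → □p defines it

This is a Sahlqvist condition; the C4 axiom □□p → □p defines it.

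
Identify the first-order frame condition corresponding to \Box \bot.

emptiness of R: \forall x \forall y \neg Rxy

This schema is the Ver axiom.
Its frame correspondent is emptiness of R — \forall x \forall y \neg Rxy.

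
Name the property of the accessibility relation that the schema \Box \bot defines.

□⊥ is valid iff no world has any successor (otherwise □⊥ fails at any world with one).
Conversely, on a frame with emptiness of R the schema holds at every world under every valuation.
So the correspondent is emptiness of R.

Emptiness of R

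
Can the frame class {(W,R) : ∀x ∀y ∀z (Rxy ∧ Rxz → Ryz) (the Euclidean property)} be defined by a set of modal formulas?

This is a Sahlqvist condition; the 5 axiom ◇r → □◇r defines it.
Suppose ◇r→□◇r is valid. Take Rxy, Rxz and set V(r)={y}. Then ◇r at x, so □◇r at x, so ◇r at z, so some w with Rzw has r; w=y, i.e. Rzy. By symmetry of the argument, Ryz.

Definable; ◇r → □◇r defines it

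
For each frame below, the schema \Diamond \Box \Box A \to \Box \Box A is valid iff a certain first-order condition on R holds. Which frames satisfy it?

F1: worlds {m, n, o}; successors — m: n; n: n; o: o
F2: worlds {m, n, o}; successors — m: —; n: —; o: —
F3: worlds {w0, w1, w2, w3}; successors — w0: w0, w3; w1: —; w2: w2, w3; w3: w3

The schema corresponds to a generalized confluence (Geach) condition: \forall x \forall y \forall z ((xRy \wedge x R^2 z) \to \exists w (y R^2 w \wedge z = w)).
F1: condition met.
F2: condition met.
F3: fails — w0Rw3, w0R²w0 but no w with w3R²w and w0=w.
Valid on: F1, F2.

F1, F2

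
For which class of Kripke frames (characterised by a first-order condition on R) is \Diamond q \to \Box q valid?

This is the CD axiom.
Its frame correspondent is partial functionality — \forall x \forall y \forall z (Rxy \wedge Rxz \to y = z).

partial functionality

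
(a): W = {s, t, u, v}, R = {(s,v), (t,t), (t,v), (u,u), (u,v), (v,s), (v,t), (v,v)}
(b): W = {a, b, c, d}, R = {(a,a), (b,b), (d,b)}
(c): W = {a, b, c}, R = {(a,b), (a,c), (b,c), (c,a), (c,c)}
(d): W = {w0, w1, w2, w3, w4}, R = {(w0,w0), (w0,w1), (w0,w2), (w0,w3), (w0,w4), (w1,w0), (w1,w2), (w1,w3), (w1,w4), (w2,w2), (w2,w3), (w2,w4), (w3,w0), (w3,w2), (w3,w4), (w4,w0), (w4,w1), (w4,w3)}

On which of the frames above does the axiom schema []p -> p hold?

none

Frame correspondent (Sahlqvist): forall x Rxx — i.e. reflexivity.
(a): fails — world s does not see itself.
(b): fails — world c does not see itself.
(c): fails — world a does not see itself.
(d): fails — world w1 does not see itself.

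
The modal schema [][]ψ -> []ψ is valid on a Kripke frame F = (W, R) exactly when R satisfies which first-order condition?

Suppose □□ψ→□ψ is valid. Take Rxy and set V(ψ)={w : xR²w}. Then □□ψ at x, so □ψ at x, so ψ at y, i.e. ∃z(Rxz∧Rzy).

density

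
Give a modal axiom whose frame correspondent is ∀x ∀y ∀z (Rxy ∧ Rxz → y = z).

The condition is partial functionality. The CD schema ◇s → □s defines it.
Suppose ◇s→□s is valid. Take Rxy, Rxz and set V(s)={y}. Then ◇s at x, so □s at x, so s at z, i.e. z=y.

◇s → □s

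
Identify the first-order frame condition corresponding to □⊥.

□⊥ is valid iff no world has any successor (otherwise □⊥ fails at any world with one).
Conversely, any frame satisfying ∀x ∀y ¬Rxy validates the schema.
Frame condition: ∀x ∀y ¬Rxy.

Emptiness of R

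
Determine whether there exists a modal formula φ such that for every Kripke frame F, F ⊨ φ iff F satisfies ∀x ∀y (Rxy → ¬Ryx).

Any modally definable frame class is closed under surjective bounded morphisms.
The 3-cycle (worlds s,t,u with s→t→u→s) is asymmetric. Mapping every world to a single reflexive point • is a surjective bounded morphism, and the reflexive point is not asymmetric (R•• but asymmetry requires ¬R••).
So no modal formula (or set of formulas) defines exactly the asymmetric frames.

Not modally definable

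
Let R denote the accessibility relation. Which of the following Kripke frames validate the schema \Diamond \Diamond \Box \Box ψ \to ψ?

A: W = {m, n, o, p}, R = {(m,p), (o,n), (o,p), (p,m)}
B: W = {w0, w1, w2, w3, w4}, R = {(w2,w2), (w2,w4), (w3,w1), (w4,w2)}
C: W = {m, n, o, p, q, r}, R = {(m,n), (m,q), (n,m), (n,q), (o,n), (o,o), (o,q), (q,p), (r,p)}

The schema corresponds to a generalized confluence (Geach) condition: \forall x \forall y (x R^2 y \to \exists w (y R^2 w \wedge x = w)).
A: fails — oR²m but no w with mR²w and o=w.
B: holds.
C: fails — mR²p but no w with pR²w and m=w.
Valid on: B.

B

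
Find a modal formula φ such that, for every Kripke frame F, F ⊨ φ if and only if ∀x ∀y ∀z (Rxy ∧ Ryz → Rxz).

A defining formula is □s → □□s (the 4 axiom).

□s → □□s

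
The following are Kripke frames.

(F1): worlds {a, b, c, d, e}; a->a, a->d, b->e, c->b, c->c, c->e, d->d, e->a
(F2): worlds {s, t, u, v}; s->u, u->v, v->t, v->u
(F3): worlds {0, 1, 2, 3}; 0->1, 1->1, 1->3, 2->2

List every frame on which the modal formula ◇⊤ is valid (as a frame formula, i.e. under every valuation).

(F1)

Frame correspondent (Sahlqvist): ∀x ∃y Rxy — i.e. seriality.
(F1): satisfies the condition.
(F2): fails — world t has no successor.
(F3): fails — world 3 has no successor.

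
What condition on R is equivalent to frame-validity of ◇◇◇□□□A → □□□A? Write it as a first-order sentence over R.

∀x ∀y ∀z ((xR³y ∧ xR³z) → ∃w (yR³w ∧ z = w))

This is a Sahlqvist (Geach-type) schema ◇^3□^3A → □^3◇^0A.
Minimal-valuation argument: fix x; take any y with xR^3y and any z with xR^3z. Set V(A) to the set of worlds R-reachable from y in exactly 3 steps. Then □^3A holds at y, so the antecedent holds at x; validity forces ◇^0A at z, giving a w with zR^0w and yR^3w.
First-order correspondent: ∀x ∀y ∀z ((xR³y ∧ xR³z) → ∃w (yR³w ∧ z = w)).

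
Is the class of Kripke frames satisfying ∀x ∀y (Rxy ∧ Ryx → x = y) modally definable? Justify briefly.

Not definable by any modal formula

Any modally definable frame class is closed under surjective bounded morphisms.
The 8-cycle (worlds s,t,u,v,w,x,y,z with s→t→u→v→w→x→y→z→s) is antisymmetric. Sending even-indexed worlds to s and odd-indexed worlds to t is a surjective bounded morphism onto the two-world frame with s↔t, which is not antisymmetric.
So no modal formula (or set of formulas) defines exactly the antisymmetric frames.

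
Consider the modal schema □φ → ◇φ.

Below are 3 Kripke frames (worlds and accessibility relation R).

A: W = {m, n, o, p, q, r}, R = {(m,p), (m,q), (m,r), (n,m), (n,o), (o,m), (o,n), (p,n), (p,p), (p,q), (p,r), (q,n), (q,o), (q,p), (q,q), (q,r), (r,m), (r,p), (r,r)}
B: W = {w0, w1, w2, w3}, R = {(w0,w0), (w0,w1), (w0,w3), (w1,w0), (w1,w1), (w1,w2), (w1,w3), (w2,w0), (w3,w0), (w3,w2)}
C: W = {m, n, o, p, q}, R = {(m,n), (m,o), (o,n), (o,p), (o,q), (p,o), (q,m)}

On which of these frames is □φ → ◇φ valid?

A, B

Frame correspondent (Sahlqvist): ∀x ∃y Rxy — i.e. seriality.
A: holds.
B: holds.
C: fails — world n has no successor.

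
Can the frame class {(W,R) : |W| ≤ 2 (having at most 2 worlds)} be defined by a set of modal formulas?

No — not modally definable

Modal frame validity is preserved under disjoint unions.
Any modal formula valid on each of 3 disjoint one-world frames is valid on their disjoint union (validity is preserved under disjoint unions). Each one-world frame has |W|=1≤2, but the union has |W|=3.
So the class is not modally definable.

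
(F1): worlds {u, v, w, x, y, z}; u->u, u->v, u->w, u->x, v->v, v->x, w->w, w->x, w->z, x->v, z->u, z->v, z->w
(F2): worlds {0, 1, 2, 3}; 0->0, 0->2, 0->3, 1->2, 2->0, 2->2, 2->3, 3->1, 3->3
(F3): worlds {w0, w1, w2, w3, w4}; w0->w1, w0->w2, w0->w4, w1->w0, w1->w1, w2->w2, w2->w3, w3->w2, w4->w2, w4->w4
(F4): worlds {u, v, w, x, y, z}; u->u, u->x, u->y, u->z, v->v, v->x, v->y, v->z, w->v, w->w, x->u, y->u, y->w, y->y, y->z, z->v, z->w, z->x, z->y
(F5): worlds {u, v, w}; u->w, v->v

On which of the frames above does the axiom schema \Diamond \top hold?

The schema corresponds to seriality: \forall x \exists y Rxy.
(F1): fails — world y has no successor.
(F2): satisfies the condition.
(F3): satisfies the condition.
(F4): satisfies the condition.
(F5): fails — world w has no successor.

(F2), (F3), (F4)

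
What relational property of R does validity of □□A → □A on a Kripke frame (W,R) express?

Density

This schema is the C4 axiom.
Its frame correspondent is density — ∀x ∀y (Rxy → ∃z (Rxz ∧ Rzy)).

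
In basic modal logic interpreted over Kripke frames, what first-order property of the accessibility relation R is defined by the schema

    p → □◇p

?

Suppose p→□◇p is valid. Take Rxy and set V(p)={x}. Then p at x, so □◇p at x, so ◇p at y, so some z with Ryz has p; z=x, i.e. Ryx.
The converse is a direct semantic check.
Frame condition: ∀x ∀y (Rxy → Ryx).

Symmetry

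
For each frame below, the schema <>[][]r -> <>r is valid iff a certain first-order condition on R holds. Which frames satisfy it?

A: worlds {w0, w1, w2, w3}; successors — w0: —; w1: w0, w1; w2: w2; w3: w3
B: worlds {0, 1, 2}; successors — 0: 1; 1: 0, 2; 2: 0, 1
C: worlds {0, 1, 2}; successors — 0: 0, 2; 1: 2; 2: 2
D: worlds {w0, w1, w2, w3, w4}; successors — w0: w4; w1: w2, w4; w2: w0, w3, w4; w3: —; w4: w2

B, C

This is the axiom for a generalized confluence (Geach) condition; its first-order frame correspondent is forall x forall y (xRy -> exists w (y R^2 w & xRw)).
A: fails — w1Rw0 but no w with w0R²w and w1Rw.
B: satisfies the condition.
C: satisfies the condition.
D: fails — w2Rw0 but no w with w0R²w and w2Rw.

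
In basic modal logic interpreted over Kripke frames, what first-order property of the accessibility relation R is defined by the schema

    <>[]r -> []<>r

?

Suppose ◇□r→□◇r is valid. Take Rxy, Rxz and set V(r)={w : Ryw}. Then □r at y so ◇□r at x, so □◇r at x, so ◇r at z, giving w with Rzw and Ryw.

convergence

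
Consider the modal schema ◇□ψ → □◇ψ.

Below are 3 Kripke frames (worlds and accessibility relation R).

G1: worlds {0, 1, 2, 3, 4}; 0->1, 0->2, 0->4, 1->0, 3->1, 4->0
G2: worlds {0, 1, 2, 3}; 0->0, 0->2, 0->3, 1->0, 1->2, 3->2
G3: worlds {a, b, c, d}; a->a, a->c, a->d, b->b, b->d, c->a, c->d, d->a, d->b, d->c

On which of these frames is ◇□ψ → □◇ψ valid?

The schema corresponds to convergence: ∀x ∀y ∀z (Rxy ∧ Rxz → ∃w (Ryw ∧ Rzw)).
G1: fails — R02 and R02 but 2 and 2 have no common successor.
G2: fails — R00 and R02 but 0 and 2 have no common successor.
G3: ✓.
Valid on: G3.

G3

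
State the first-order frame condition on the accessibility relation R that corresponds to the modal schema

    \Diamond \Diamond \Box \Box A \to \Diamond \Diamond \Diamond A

This is a Sahlqvist (Geach-type) schema ◇^2□^2A → □^0◇^3A.
First-order correspondent: \forall x \forall y (x R^2 y \to \exists w (y R^2 w \wedge x R^3 w)).

\forall x \forall y (x R^2 y \to \exists w (y R^2 w \wedge x R^3 w))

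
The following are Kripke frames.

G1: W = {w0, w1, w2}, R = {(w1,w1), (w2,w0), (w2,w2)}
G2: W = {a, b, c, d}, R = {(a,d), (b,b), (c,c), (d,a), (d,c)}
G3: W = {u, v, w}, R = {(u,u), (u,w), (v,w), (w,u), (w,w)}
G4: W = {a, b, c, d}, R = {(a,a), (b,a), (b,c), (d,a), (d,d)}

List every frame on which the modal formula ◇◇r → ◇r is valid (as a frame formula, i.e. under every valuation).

G1, G4

Frame correspondent (Sahlqvist): ∀x ∀y ∀z (Rxy ∧ Ryz → Rxz) — i.e. transitivity.
G1: condition met.
G2: fails — Rad and Rdc but not Rac.
G3: fails — Rvw and Rwu but not Rvu.
G4: condition met.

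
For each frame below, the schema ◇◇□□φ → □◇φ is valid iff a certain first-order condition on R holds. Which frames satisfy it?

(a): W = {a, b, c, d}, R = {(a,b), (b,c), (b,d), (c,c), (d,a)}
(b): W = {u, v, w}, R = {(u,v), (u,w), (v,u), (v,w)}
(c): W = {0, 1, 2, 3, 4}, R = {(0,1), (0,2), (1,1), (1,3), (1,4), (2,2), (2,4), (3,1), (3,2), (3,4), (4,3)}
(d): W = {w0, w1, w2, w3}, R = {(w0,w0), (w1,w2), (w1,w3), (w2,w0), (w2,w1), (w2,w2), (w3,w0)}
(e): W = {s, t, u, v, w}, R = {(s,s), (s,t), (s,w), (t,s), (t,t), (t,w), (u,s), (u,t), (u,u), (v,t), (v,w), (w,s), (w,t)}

The schema corresponds to a generalized confluence (Geach) condition: ∀x ∀y ∀z ((xR²y ∧ xRz) → ∃w (yR²w ∧ zRw)).
(a): fails — aR²d, aRb but no w with dR²w and bRw.
(b): fails — uR²u, uRw but no t with uR²t and wRt.
(c): fails — 1R²4, 1R4 but no w with 4R²w and 4Rw.
(d): fails — w2R²w0, w2Rw1 but no w with w0R²w and w1Rw.
(e): condition met.

(e)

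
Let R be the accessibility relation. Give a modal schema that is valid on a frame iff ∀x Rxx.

□r → r

This is reflexivity; the standard corresponding axiom is T: □r → r.
Suppose □r→r is valid. At any x set V(r)={w : Rxw}. Then □r holds at x, so r holds at x, i.e. Rxx.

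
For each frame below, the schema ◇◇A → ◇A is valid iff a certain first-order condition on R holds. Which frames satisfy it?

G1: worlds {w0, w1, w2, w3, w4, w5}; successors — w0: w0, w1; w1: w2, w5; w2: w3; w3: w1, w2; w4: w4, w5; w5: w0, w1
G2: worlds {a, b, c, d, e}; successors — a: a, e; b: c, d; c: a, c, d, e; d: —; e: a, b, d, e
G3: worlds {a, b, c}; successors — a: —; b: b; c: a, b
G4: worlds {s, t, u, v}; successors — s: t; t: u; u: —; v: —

Frame correspondent (Sahlqvist): ∀x ∀y ∀z (Rxy ∧ Ryz → Rxz) — i.e. transitivity.
G1: fails — Rw1w5 and Rw5w0 but not Rw1w0.
G2: fails — Rbc and Rce but not Rbe.
G3: ✓.
G4: fails — Rst and Rtu but not Rsu.

G3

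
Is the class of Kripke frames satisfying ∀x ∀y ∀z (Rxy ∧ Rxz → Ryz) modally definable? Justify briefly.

Yes — defined by ◇q → □◇q

The condition is the Euclidean property. A defining modal formula is ◇q → □◇q.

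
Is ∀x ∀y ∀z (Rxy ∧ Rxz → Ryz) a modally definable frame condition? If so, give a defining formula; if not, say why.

This is a Sahlqvist condition; the 5 axiom ◇q → □◇q defines it.
Suppose ◇q→□◇q is valid. Take Rxy, Rxz and set V(q)={y}. Then ◇q at x, so □◇q at x, so ◇q at z, so some w with Rzw has q; w=y, i.e. Rzy. By symmetry of the argument, Ryz.

Yes — defined by ◇q → □◇q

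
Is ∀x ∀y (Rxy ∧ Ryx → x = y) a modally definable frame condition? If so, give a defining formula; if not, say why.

Any modally definable frame class is closed under surjective bounded morphisms.
The 6-cycle (worlds 0,1,2,3,4,5 with 0→1→2→3→4→5→0) is antisymmetric. Sending even-indexed worlds to s and odd-indexed worlds to t is a surjective bounded morphism onto the two-world frame with s↔t, which is not antisymmetric.
So the class is not modally definable.

Not modally definable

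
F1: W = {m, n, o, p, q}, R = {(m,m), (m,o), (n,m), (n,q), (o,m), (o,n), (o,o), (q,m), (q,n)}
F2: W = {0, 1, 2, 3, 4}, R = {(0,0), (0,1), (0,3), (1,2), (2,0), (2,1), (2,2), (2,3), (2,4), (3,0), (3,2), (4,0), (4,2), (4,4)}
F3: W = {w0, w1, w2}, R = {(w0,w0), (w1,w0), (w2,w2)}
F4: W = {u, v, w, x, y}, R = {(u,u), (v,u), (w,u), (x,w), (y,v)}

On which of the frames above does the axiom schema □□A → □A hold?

F2, F3

The schema corresponds to density: ∀x ∀y (Rxy → ∃z (Rxz ∧ Rzy)).
F1: fails — Rnq but no z with Rnz and Rzq.
F2: condition met.
F3: condition met.
F4: fails — Rxw but no z with Rxz and Rzw.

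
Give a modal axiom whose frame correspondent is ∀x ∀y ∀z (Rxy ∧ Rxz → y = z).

◇q → □q

A defining formula is ◇q → □q (the CD axiom).
Suppose ◇q→□q is valid. Take Rxy, Rxz and set V(q)={y}. Then ◇q at x, so □q at x, so q at z, i.e. z=y.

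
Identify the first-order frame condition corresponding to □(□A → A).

Shift-reflexivity

Suppose □(□A→A) is valid. Take Rxy and set V(A)={w : Ryw}. Then at y, □A holds; since □(□A→A) at x, □A→A at y, so A at y, i.e. Ryy.
Conversely, on a frame with shift-reflexivity the schema holds at every world under every valuation.
Frame condition: ∀x ∀y (Rxy → Ryy).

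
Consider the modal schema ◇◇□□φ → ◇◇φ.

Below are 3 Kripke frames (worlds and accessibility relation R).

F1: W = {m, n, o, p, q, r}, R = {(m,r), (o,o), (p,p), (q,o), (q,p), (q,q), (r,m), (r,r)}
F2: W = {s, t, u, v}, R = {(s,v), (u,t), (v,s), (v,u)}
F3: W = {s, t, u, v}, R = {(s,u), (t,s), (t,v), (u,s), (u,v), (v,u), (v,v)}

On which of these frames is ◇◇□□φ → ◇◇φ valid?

F1, F3

Frame correspondent (Sahlqvist): ∀x ∀y (xR²y → ∃w (yR²w ∧ xR²w)) — i.e. a generalized confluence (Geach) condition.
F1: condition met.
F2: fails — sR²u but no w with uR²w and sR²w.
F3: condition met.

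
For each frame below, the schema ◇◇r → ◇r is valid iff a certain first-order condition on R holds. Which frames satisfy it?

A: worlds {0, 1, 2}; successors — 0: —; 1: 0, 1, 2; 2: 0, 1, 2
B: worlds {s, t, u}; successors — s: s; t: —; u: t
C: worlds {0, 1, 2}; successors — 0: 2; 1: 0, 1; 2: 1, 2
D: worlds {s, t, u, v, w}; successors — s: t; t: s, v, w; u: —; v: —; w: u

Frame correspondent (Sahlqvist): ∀x ∀y ∀z (Rxy ∧ Ryz → Rxz) — i.e. transitivity.
A: holds.
B: holds.
C: fails — R10 and R02 but not R12.
D: fails — Rts and Rst but not Rtt.
Valid on: A, B.

A, B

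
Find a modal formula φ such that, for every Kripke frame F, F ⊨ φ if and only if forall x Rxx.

□s → s

This is reflexivity; the standard corresponding axiom is T: □s → s.
Suppose □s→s is valid. At any x set V(s)={w : Rxw}. Then □s holds at x, so s holds at x, i.e. Rxx.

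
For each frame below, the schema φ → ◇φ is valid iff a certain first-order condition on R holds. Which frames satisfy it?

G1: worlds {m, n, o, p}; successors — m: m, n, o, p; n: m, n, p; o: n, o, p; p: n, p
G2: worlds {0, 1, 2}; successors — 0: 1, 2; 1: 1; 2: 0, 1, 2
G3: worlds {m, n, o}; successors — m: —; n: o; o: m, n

G1

This is the axiom for a generalized confluence (Geach) condition; its first-order frame correspondent is ∀x ∃w (x = w ∧ xRw).
G1: satisfies the condition.
G2: fails — at 0 but no w with 0=w and 0Rw.
G3: fails — at m but no w with m=w and mRw.
Valid on: G1.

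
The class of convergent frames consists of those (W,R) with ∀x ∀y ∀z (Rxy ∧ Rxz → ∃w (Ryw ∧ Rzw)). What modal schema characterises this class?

◇□s → □◇s

The condition is convergence. The .2 schema ◇□s → □◇s defines it.
Suppose ◇□s→□◇s is valid. Take Rxy, Rxz and set V(s)={w : Ryw}. Then □s at y so ◇□s at x, so □◇s at x, so ◇s at z, giving w with Rzw and Ryw.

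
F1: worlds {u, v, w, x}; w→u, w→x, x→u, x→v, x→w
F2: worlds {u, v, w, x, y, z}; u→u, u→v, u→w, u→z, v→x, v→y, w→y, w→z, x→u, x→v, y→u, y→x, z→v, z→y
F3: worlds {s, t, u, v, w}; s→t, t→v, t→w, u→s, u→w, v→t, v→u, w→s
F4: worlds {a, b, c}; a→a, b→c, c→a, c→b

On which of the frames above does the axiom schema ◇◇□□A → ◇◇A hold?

F2, F4

The schema corresponds to a generalized confluence (Geach) condition: ∀x ∀y (xR²y → ∃w (yR²w ∧ xR²w)).
F1: fails — wR²u but no t with uR²t and wR²t.
F2: satisfies the condition.
F3: fails — sR²w but no w* with wR²w* and sR²w*.
F4: satisfies the condition.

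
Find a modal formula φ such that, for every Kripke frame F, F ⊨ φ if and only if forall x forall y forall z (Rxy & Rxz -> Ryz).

The condition is the Euclidean property. The 5 schema ◇r → □◇r defines it.
Suppose ◇r→□◇r is valid. Take Rxy, Rxz and set V(r)={y}. Then ◇r at x, so □◇r at x, so ◇r at z, so some w with Rzw has r; w=y, i.e. Rzy. By symmetry of the argument, Ryz.

◇r → □◇r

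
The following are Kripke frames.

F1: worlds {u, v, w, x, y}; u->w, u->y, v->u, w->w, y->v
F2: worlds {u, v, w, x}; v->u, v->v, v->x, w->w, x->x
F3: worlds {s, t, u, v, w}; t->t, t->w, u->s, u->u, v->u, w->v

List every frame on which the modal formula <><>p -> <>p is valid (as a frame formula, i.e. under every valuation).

The schema corresponds to transitivity: forall x forall y forall z (Rxy & Ryz -> Rxz).
F1: fails — Rvu and Ruw but not Rvw.
F2: satisfies the condition.
F3: fails — Rvu and Rus but not Rvs.
Valid on: F2.

F2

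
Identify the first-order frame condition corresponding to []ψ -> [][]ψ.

Transitivity

Suppose □ψ→□□ψ is valid. Take Rxy, Ryz and set V(ψ)={w : Rxw}. Then □ψ at x, so □□ψ at x, so □ψ at y, so ψ at z, i.e. Rxz.
The converse is a direct semantic check.
So the correspondent is transitivity.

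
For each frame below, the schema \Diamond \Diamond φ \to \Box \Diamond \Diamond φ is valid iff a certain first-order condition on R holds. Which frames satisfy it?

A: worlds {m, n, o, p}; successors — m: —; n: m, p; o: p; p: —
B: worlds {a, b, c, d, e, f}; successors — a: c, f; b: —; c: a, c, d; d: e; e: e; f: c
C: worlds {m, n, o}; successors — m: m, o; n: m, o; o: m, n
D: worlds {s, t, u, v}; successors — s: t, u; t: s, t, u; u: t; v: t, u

A, D

This is the axiom for a generalized confluence (Geach) condition; its first-order frame correspondent is \forall x \forall y \forall z ((x R^2 y \wedge xRz) \to \exists w (y = w \wedge z R^2 w)).
A: condition met.
B: fails — cR²a, cRd but no w with a=w and dR²w.
C: fails — mR²n, mRo but no w with n=w and oR²w.
D: condition met.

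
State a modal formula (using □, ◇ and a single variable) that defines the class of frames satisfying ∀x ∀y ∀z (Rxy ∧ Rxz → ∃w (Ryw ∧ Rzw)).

This is convergence; the standard corresponding axiom is .2: ◇□s → □◇s.

◇□s → □◇s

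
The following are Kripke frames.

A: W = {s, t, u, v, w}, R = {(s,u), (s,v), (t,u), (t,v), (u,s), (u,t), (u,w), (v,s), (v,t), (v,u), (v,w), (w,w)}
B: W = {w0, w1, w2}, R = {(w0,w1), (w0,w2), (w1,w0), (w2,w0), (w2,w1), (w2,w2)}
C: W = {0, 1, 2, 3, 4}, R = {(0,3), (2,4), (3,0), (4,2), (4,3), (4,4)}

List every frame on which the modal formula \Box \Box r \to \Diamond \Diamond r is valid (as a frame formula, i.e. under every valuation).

The schema corresponds to a generalized confluence (Geach) condition: \forall x \exists w (x R^2 w \wedge x R^2 w).
A: ✓.
B: ✓.
C: fails — at 1 but no w with 1R²w and 1R²w.
Valid on: A, B.

A, B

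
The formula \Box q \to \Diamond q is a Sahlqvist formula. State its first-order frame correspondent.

Suppose □q→◇q is valid. At any x set V(q)=W. Then □q at x, so ◇q at x, so x has a successor.

seriality: \forall x \exists y Rxy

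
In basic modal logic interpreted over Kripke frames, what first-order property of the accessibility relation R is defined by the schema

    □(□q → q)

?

Shift-reflexivity

This is the T□ axiom.
It corresponds to shift-reflexivity: ∀x ∀y (Rxy → Ryy).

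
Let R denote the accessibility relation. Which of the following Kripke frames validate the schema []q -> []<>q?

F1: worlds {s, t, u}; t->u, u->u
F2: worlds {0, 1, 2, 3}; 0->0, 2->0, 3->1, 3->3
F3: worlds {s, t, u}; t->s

F1

Frame correspondent (Sahlqvist): forall x forall z (xRz -> exists w (xRw & zRw)) — i.e. a generalized confluence (Geach) condition.
F1: ✓.
F2: fails — 3R1 but no w with 3Rw and 1Rw.
F3: fails — tRs but no w with tRw and sRw.
Valid on: F1.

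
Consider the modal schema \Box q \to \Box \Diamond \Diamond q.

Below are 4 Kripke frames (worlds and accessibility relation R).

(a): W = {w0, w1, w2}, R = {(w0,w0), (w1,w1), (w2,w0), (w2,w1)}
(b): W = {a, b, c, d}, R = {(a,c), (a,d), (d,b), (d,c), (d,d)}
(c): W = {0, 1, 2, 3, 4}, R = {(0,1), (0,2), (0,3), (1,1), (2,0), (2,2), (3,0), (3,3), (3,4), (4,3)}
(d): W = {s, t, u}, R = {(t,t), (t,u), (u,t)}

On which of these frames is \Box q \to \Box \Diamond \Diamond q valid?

(a), (c), (d)

Frame correspondent (Sahlqvist): \forall x \forall z (xRz \to \exists w (xRw \wedge z R^2 w)) — i.e. a generalized confluence (Geach) condition.
(a): satisfies the condition.
(b): fails — aRc but no w with aRw and cR²w.
(c): satisfies the condition.
(d): satisfies the condition.
Valid on: (a), (c), (d).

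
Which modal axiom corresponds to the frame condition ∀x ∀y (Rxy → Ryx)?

This is symmetry; the standard corresponding axiom is B: r → □◇r.
Suppose r→□◇r is valid. Take Rxy and set V(r)={x}. Then r at x, so □◇r at x, so ◇r at y, so some z with Ryz has r; z=x, i.e. Ryx.

r → □◇r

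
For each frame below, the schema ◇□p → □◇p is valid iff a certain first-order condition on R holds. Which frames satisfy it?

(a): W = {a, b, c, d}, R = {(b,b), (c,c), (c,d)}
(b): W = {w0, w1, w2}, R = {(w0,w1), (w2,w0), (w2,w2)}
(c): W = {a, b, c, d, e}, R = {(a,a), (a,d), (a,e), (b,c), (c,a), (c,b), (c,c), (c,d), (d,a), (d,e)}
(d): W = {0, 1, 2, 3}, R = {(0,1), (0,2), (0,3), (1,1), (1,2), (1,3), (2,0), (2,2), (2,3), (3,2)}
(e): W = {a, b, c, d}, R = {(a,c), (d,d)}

(d)

Frame correspondent (Sahlqvist): ∀x ∀y ∀z (Rxy ∧ Rxz → ∃w (Ryw ∧ Rzw)) — i.e. convergence.
(a): fails — Rcc and Rcd but c and d have no common successor.
(b): fails — Rw0w1 and Rw0w1 but w1 and w1 have no common successor.
(c): fails — Rae and Rae but e and e have no common successor.
(d): ✓.
(e): fails — Rac and Rac but c and c have no common successor.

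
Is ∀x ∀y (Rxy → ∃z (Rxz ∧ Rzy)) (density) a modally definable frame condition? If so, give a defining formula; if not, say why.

Yes, by □□q → □q

This is a Sahlqvist condition; the C4 axiom □□q → □q defines it.
Suppose □□q→□q is valid. Take Rxy and set V(q)={w : xR²w}. Then □□q at x, so □q at x, so q at y, i.e. ∃z(Rxz∧Rzy).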